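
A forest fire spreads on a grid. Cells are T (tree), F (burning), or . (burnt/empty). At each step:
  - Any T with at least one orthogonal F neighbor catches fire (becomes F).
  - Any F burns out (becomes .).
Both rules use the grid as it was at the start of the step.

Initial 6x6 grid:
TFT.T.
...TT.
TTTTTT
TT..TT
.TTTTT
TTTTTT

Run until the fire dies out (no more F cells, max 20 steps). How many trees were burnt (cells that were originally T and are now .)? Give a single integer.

Step 1: +2 fires, +1 burnt (F count now 2)
Step 2: +0 fires, +2 burnt (F count now 0)
Fire out after step 2
Initially T: 26, now '.': 12
Total burnt (originally-T cells now '.'): 2

Answer: 2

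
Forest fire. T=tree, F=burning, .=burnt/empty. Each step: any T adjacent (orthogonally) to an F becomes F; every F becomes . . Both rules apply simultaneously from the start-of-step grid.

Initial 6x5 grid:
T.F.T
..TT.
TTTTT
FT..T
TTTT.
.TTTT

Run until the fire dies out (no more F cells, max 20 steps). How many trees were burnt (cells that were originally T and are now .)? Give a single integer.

Step 1: +4 fires, +2 burnt (F count now 4)
Step 2: +4 fires, +4 burnt (F count now 4)
Step 3: +3 fires, +4 burnt (F count now 3)
Step 4: +3 fires, +3 burnt (F count now 3)
Step 5: +2 fires, +3 burnt (F count now 2)
Step 6: +1 fires, +2 burnt (F count now 1)
Step 7: +0 fires, +1 burnt (F count now 0)
Fire out after step 7
Initially T: 19, now '.': 28
Total burnt (originally-T cells now '.'): 17

Answer: 17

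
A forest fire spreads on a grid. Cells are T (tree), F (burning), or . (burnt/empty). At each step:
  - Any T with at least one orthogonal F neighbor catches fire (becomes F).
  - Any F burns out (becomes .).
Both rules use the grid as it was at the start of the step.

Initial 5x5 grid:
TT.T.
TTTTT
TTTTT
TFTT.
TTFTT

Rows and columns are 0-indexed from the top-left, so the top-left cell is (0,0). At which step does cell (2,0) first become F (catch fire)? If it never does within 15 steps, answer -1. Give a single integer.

Step 1: cell (2,0)='T' (+5 fires, +2 burnt)
Step 2: cell (2,0)='F' (+6 fires, +5 burnt)
  -> target ignites at step 2
Step 3: cell (2,0)='.' (+4 fires, +6 burnt)
Step 4: cell (2,0)='.' (+3 fires, +4 burnt)
Step 5: cell (2,0)='.' (+2 fires, +3 burnt)
Step 6: cell (2,0)='.' (+0 fires, +2 burnt)
  fire out at step 6

2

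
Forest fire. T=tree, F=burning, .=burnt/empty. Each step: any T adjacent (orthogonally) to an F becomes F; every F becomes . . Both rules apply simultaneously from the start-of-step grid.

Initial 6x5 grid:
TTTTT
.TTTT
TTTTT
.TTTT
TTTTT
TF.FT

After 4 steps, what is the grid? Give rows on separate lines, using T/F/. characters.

Step 1: 4 trees catch fire, 2 burn out
  TTTTT
  .TTTT
  TTTTT
  .TTTT
  TFTFT
  F...F
Step 2: 5 trees catch fire, 4 burn out
  TTTTT
  .TTTT
  TTTTT
  .FTFT
  F.F.F
  .....
Step 3: 4 trees catch fire, 5 burn out
  TTTTT
  .TTTT
  TFTFT
  ..F.F
  .....
  .....
Step 4: 5 trees catch fire, 4 burn out
  TTTTT
  .FTFT
  F.F.F
  .....
  .....
  .....

TTTTT
.FTFT
F.F.F
.....
.....
.....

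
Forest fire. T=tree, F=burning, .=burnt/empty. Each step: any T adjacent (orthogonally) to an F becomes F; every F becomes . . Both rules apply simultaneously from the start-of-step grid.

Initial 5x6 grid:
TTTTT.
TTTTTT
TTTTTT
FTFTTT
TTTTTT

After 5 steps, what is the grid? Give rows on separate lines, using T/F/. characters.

Step 1: 6 trees catch fire, 2 burn out
  TTTTT.
  TTTTTT
  FTFTTT
  .F.FTT
  FTFTTT
Step 2: 7 trees catch fire, 6 burn out
  TTTTT.
  FTFTTT
  .F.FTT
  ....FT
  .F.FTT
Step 3: 7 trees catch fire, 7 burn out
  FTFTT.
  .F.FTT
  ....FT
  .....F
  ....FT
Step 4: 5 trees catch fire, 7 burn out
  .F.FT.
  ....FT
  .....F
  ......
  .....F
Step 5: 2 trees catch fire, 5 burn out
  ....F.
  .....F
  ......
  ......
  ......

....F.
.....F
......
......
......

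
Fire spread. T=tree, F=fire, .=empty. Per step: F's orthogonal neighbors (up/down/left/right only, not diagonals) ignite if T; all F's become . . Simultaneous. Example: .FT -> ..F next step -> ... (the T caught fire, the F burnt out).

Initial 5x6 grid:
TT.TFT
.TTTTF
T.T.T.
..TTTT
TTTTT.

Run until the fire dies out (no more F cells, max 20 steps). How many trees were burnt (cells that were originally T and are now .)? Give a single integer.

Step 1: +3 fires, +2 burnt (F count now 3)
Step 2: +2 fires, +3 burnt (F count now 2)
Step 3: +2 fires, +2 burnt (F count now 2)
Step 4: +5 fires, +2 burnt (F count now 5)
Step 5: +3 fires, +5 burnt (F count now 3)
Step 6: +2 fires, +3 burnt (F count now 2)
Step 7: +1 fires, +2 burnt (F count now 1)
Step 8: +1 fires, +1 burnt (F count now 1)
Step 9: +0 fires, +1 burnt (F count now 0)
Fire out after step 9
Initially T: 20, now '.': 29
Total burnt (originally-T cells now '.'): 19

Answer: 19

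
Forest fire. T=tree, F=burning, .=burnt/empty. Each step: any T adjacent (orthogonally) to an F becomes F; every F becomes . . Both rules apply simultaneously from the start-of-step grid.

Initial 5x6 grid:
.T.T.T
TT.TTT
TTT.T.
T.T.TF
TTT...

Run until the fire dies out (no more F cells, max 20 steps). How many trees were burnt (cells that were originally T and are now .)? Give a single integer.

Step 1: +1 fires, +1 burnt (F count now 1)
Step 2: +1 fires, +1 burnt (F count now 1)
Step 3: +1 fires, +1 burnt (F count now 1)
Step 4: +2 fires, +1 burnt (F count now 2)
Step 5: +2 fires, +2 burnt (F count now 2)
Step 6: +0 fires, +2 burnt (F count now 0)
Fire out after step 6
Initially T: 18, now '.': 19
Total burnt (originally-T cells now '.'): 7

Answer: 7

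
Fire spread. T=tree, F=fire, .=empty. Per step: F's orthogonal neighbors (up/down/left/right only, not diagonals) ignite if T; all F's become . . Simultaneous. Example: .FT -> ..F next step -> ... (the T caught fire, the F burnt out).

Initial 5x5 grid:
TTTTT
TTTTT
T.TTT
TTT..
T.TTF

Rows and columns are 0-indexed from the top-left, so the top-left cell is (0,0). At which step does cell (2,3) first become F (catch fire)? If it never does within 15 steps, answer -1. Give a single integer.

Step 1: cell (2,3)='T' (+1 fires, +1 burnt)
Step 2: cell (2,3)='T' (+1 fires, +1 burnt)
Step 3: cell (2,3)='T' (+1 fires, +1 burnt)
Step 4: cell (2,3)='T' (+2 fires, +1 burnt)
Step 5: cell (2,3)='F' (+3 fires, +2 burnt)
  -> target ignites at step 5
Step 6: cell (2,3)='.' (+6 fires, +3 burnt)
Step 7: cell (2,3)='.' (+4 fires, +6 burnt)
Step 8: cell (2,3)='.' (+2 fires, +4 burnt)
Step 9: cell (2,3)='.' (+0 fires, +2 burnt)
  fire out at step 9

5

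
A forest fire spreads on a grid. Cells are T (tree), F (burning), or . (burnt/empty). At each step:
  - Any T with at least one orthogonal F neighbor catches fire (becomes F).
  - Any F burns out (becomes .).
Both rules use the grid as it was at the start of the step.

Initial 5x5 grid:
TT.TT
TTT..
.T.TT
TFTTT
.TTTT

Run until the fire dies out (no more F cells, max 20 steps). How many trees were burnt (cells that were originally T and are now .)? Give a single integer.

Step 1: +4 fires, +1 burnt (F count now 4)
Step 2: +3 fires, +4 burnt (F count now 3)
Step 3: +6 fires, +3 burnt (F count now 6)
Step 4: +3 fires, +6 burnt (F count now 3)
Step 5: +0 fires, +3 burnt (F count now 0)
Fire out after step 5
Initially T: 18, now '.': 23
Total burnt (originally-T cells now '.'): 16

Answer: 16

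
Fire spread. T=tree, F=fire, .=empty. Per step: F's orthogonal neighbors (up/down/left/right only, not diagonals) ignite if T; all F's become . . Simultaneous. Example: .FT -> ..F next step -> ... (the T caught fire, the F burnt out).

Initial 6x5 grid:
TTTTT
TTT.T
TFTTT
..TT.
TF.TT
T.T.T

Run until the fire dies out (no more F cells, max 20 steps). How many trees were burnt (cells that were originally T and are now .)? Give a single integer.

Answer: 20

Derivation:
Step 1: +4 fires, +2 burnt (F count now 4)
Step 2: +6 fires, +4 burnt (F count now 6)
Step 3: +4 fires, +6 burnt (F count now 4)
Step 4: +3 fires, +4 burnt (F count now 3)
Step 5: +2 fires, +3 burnt (F count now 2)
Step 6: +1 fires, +2 burnt (F count now 1)
Step 7: +0 fires, +1 burnt (F count now 0)
Fire out after step 7
Initially T: 21, now '.': 29
Total burnt (originally-T cells now '.'): 20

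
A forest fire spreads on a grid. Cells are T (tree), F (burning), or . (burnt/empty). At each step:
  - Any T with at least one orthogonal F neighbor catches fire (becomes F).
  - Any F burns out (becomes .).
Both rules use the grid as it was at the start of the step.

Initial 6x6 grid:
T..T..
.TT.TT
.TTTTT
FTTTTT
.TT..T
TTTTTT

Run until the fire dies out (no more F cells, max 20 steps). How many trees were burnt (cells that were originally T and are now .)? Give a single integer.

Step 1: +1 fires, +1 burnt (F count now 1)
Step 2: +3 fires, +1 burnt (F count now 3)
Step 3: +5 fires, +3 burnt (F count now 5)
Step 4: +5 fires, +5 burnt (F count now 5)
Step 5: +3 fires, +5 burnt (F count now 3)
Step 6: +4 fires, +3 burnt (F count now 4)
Step 7: +2 fires, +4 burnt (F count now 2)
Step 8: +0 fires, +2 burnt (F count now 0)
Fire out after step 8
Initially T: 25, now '.': 34
Total burnt (originally-T cells now '.'): 23

Answer: 23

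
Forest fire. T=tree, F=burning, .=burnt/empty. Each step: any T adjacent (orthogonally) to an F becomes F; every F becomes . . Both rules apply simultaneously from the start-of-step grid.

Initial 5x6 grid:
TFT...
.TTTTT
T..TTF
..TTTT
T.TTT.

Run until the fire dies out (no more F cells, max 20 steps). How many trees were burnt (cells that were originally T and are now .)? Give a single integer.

Answer: 16

Derivation:
Step 1: +6 fires, +2 burnt (F count now 6)
Step 2: +4 fires, +6 burnt (F count now 4)
Step 3: +3 fires, +4 burnt (F count now 3)
Step 4: +2 fires, +3 burnt (F count now 2)
Step 5: +1 fires, +2 burnt (F count now 1)
Step 6: +0 fires, +1 burnt (F count now 0)
Fire out after step 6
Initially T: 18, now '.': 28
Total burnt (originally-T cells now '.'): 16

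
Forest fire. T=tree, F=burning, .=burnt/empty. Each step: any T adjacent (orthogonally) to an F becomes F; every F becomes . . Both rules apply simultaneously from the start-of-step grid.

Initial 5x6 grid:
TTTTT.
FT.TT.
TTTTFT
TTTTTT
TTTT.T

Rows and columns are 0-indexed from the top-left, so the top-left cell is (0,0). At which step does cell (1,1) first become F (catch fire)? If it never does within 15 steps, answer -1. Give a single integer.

Step 1: cell (1,1)='F' (+7 fires, +2 burnt)
  -> target ignites at step 1
Step 2: cell (1,1)='.' (+8 fires, +7 burnt)
Step 3: cell (1,1)='.' (+7 fires, +8 burnt)
Step 4: cell (1,1)='.' (+2 fires, +7 burnt)
Step 5: cell (1,1)='.' (+0 fires, +2 burnt)
  fire out at step 5

1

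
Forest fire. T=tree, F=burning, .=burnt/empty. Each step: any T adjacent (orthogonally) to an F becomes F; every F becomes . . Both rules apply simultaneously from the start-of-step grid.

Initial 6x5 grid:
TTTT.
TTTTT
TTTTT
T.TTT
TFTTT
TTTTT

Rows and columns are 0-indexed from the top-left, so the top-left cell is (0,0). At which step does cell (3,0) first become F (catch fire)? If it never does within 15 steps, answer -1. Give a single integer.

Step 1: cell (3,0)='T' (+3 fires, +1 burnt)
Step 2: cell (3,0)='F' (+5 fires, +3 burnt)
  -> target ignites at step 2
Step 3: cell (3,0)='.' (+5 fires, +5 burnt)
Step 4: cell (3,0)='.' (+6 fires, +5 burnt)
Step 5: cell (3,0)='.' (+5 fires, +6 burnt)
Step 6: cell (3,0)='.' (+3 fires, +5 burnt)
Step 7: cell (3,0)='.' (+0 fires, +3 burnt)
  fire out at step 7

2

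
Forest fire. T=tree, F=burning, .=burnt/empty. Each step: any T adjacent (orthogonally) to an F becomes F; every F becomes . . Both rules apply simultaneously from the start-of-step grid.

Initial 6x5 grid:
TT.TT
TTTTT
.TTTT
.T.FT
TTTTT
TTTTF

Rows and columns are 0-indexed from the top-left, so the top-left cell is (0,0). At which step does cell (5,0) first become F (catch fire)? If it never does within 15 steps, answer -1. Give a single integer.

Step 1: cell (5,0)='T' (+5 fires, +2 burnt)
Step 2: cell (5,0)='T' (+5 fires, +5 burnt)
Step 3: cell (5,0)='T' (+6 fires, +5 burnt)
Step 4: cell (5,0)='F' (+5 fires, +6 burnt)
  -> target ignites at step 4
Step 5: cell (5,0)='.' (+2 fires, +5 burnt)
Step 6: cell (5,0)='.' (+1 fires, +2 burnt)
Step 7: cell (5,0)='.' (+0 fires, +1 burnt)
  fire out at step 7

4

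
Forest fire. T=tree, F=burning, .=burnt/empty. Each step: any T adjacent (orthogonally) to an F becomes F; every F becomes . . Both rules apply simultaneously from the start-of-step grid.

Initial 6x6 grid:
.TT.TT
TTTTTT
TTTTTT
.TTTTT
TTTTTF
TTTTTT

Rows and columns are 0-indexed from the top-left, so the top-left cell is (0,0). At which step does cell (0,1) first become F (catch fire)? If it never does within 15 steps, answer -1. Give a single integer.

Step 1: cell (0,1)='T' (+3 fires, +1 burnt)
Step 2: cell (0,1)='T' (+4 fires, +3 burnt)
Step 3: cell (0,1)='T' (+5 fires, +4 burnt)
Step 4: cell (0,1)='T' (+6 fires, +5 burnt)
Step 5: cell (0,1)='T' (+6 fires, +6 burnt)
Step 6: cell (0,1)='T' (+3 fires, +6 burnt)
Step 7: cell (0,1)='T' (+3 fires, +3 burnt)
Step 8: cell (0,1)='F' (+2 fires, +3 burnt)
  -> target ignites at step 8
Step 9: cell (0,1)='.' (+0 fires, +2 burnt)
  fire out at step 9

8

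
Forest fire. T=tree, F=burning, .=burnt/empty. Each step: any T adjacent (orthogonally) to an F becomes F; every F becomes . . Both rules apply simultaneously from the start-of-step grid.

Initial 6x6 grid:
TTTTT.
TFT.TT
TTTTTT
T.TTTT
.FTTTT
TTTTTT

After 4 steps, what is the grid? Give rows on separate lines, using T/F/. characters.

Step 1: 6 trees catch fire, 2 burn out
  TFTTT.
  F.F.TT
  TFTTTT
  T.TTTT
  ..FTTT
  TFTTTT
Step 2: 8 trees catch fire, 6 burn out
  F.FTT.
  ....TT
  F.FTTT
  T.FTTT
  ...FTT
  F.FTTT
Step 3: 6 trees catch fire, 8 burn out
  ...FT.
  ....TT
  ...FTT
  F..FTT
  ....FT
  ...FTT
Step 4: 5 trees catch fire, 6 burn out
  ....F.
  ....TT
  ....FT
  ....FT
  .....F
  ....FT

....F.
....TT
....FT
....FT
.....F
....FT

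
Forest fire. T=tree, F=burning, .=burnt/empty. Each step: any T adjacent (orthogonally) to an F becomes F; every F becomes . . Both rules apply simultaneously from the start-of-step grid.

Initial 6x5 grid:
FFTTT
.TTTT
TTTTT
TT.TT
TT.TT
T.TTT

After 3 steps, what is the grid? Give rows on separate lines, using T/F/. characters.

Step 1: 2 trees catch fire, 2 burn out
  ..FTT
  .FTTT
  TTTTT
  TT.TT
  TT.TT
  T.TTT
Step 2: 3 trees catch fire, 2 burn out
  ...FT
  ..FTT
  TFTTT
  TT.TT
  TT.TT
  T.TTT
Step 3: 5 trees catch fire, 3 burn out
  ....F
  ...FT
  F.FTT
  TF.TT
  TT.TT
  T.TTT

....F
...FT
F.FTT
TF.TT
TT.TT
T.TTT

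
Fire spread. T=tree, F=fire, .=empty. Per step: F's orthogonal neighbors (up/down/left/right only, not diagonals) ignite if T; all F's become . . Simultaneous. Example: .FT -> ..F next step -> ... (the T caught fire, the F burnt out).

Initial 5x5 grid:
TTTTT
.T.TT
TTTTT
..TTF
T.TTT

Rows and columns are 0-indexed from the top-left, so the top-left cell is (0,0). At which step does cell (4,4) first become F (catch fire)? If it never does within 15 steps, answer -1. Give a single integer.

Step 1: cell (4,4)='F' (+3 fires, +1 burnt)
  -> target ignites at step 1
Step 2: cell (4,4)='.' (+4 fires, +3 burnt)
Step 3: cell (4,4)='.' (+4 fires, +4 burnt)
Step 4: cell (4,4)='.' (+2 fires, +4 burnt)
Step 5: cell (4,4)='.' (+3 fires, +2 burnt)
Step 6: cell (4,4)='.' (+1 fires, +3 burnt)
Step 7: cell (4,4)='.' (+1 fires, +1 burnt)
Step 8: cell (4,4)='.' (+0 fires, +1 burnt)
  fire out at step 8

1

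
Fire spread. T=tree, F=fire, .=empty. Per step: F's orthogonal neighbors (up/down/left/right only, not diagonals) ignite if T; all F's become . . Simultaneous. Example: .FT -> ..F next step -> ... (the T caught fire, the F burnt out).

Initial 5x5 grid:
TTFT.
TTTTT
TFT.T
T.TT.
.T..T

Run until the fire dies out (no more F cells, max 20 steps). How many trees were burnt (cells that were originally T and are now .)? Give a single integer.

Step 1: +6 fires, +2 burnt (F count now 6)
Step 2: +5 fires, +6 burnt (F count now 5)
Step 3: +2 fires, +5 burnt (F count now 2)
Step 4: +1 fires, +2 burnt (F count now 1)
Step 5: +0 fires, +1 burnt (F count now 0)
Fire out after step 5
Initially T: 16, now '.': 23
Total burnt (originally-T cells now '.'): 14

Answer: 14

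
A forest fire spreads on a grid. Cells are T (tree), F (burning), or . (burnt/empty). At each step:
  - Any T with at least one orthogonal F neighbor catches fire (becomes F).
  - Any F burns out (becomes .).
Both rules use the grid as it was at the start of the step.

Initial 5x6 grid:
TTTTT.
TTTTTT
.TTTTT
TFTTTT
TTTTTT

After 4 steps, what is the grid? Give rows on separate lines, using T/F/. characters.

Step 1: 4 trees catch fire, 1 burn out
  TTTTT.
  TTTTTT
  .FTTTT
  F.FTTT
  TFTTTT
Step 2: 5 trees catch fire, 4 burn out
  TTTTT.
  TFTTTT
  ..FTTT
  ...FTT
  F.FTTT
Step 3: 6 trees catch fire, 5 burn out
  TFTTT.
  F.FTTT
  ...FTT
  ....FT
  ...FTT
Step 4: 6 trees catch fire, 6 burn out
  F.FTT.
  ...FTT
  ....FT
  .....F
  ....FT

F.FTT.
...FTT
....FT
.....F
....FT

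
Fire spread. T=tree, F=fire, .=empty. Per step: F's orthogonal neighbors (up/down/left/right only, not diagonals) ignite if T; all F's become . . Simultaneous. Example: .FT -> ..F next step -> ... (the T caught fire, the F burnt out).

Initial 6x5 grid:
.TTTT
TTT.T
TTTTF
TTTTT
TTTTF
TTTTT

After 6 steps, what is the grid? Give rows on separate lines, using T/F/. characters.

Step 1: 5 trees catch fire, 2 burn out
  .TTTT
  TTT.F
  TTTF.
  TTTTF
  TTTF.
  TTTTF
Step 2: 5 trees catch fire, 5 burn out
  .TTTF
  TTT..
  TTF..
  TTTF.
  TTF..
  TTTF.
Step 3: 6 trees catch fire, 5 burn out
  .TTF.
  TTF..
  TF...
  TTF..
  TF...
  TTF..
Step 4: 6 trees catch fire, 6 burn out
  .TF..
  TF...
  F....
  TF...
  F....
  TF...
Step 5: 4 trees catch fire, 6 burn out
  .F...
  F....
  .....
  F....
  .....
  F....
Step 6: 0 trees catch fire, 4 burn out
  .....
  .....
  .....
  .....
  .....
  .....

.....
.....
.....
.....
.....
.....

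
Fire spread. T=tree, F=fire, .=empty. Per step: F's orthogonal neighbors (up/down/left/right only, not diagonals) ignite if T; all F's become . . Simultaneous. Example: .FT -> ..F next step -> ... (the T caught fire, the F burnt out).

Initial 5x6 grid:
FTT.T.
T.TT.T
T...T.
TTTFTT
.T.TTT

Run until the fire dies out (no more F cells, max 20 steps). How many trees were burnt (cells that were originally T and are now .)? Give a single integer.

Answer: 16

Derivation:
Step 1: +5 fires, +2 burnt (F count now 5)
Step 2: +6 fires, +5 burnt (F count now 6)
Step 3: +4 fires, +6 burnt (F count now 4)
Step 4: +1 fires, +4 burnt (F count now 1)
Step 5: +0 fires, +1 burnt (F count now 0)
Fire out after step 5
Initially T: 18, now '.': 28
Total burnt (originally-T cells now '.'): 16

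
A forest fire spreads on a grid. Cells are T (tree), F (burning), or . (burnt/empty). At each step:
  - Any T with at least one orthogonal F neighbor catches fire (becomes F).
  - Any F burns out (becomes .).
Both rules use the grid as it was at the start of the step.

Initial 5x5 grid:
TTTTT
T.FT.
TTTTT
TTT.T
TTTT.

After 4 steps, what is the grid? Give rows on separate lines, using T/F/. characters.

Step 1: 3 trees catch fire, 1 burn out
  TTFTT
  T..F.
  TTFTT
  TTT.T
  TTTT.
Step 2: 5 trees catch fire, 3 burn out
  TF.FT
  T....
  TF.FT
  TTF.T
  TTTT.
Step 3: 6 trees catch fire, 5 burn out
  F...F
  T....
  F...F
  TF..T
  TTFT.
Step 4: 5 trees catch fire, 6 burn out
  .....
  F....
  .....
  F...F
  TF.F.

.....
F....
.....
F...F
TF.F.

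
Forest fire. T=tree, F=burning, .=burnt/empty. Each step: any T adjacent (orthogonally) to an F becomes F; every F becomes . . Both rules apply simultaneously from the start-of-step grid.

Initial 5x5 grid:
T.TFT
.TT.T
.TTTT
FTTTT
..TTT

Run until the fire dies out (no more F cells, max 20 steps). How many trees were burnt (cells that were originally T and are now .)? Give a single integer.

Answer: 16

Derivation:
Step 1: +3 fires, +2 burnt (F count now 3)
Step 2: +4 fires, +3 burnt (F count now 4)
Step 3: +5 fires, +4 burnt (F count now 5)
Step 4: +3 fires, +5 burnt (F count now 3)
Step 5: +1 fires, +3 burnt (F count now 1)
Step 6: +0 fires, +1 burnt (F count now 0)
Fire out after step 6
Initially T: 17, now '.': 24
Total burnt (originally-T cells now '.'): 16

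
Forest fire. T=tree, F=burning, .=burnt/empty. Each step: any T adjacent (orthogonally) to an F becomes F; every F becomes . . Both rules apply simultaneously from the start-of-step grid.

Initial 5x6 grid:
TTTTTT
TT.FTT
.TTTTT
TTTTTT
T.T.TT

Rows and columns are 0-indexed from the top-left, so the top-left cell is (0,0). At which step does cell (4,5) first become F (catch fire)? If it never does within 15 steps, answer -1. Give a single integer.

Step 1: cell (4,5)='T' (+3 fires, +1 burnt)
Step 2: cell (4,5)='T' (+6 fires, +3 burnt)
Step 3: cell (4,5)='T' (+6 fires, +6 burnt)
Step 4: cell (4,5)='T' (+6 fires, +6 burnt)
Step 5: cell (4,5)='F' (+3 fires, +6 burnt)
  -> target ignites at step 5
Step 6: cell (4,5)='.' (+1 fires, +3 burnt)
Step 7: cell (4,5)='.' (+0 fires, +1 burnt)
  fire out at step 7

5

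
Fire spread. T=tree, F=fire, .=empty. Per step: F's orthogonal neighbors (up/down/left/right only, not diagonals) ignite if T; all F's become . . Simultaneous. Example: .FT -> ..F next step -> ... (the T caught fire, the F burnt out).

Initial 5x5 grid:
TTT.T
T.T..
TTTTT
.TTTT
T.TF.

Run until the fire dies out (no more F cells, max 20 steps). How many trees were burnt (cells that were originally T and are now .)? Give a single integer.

Answer: 15

Derivation:
Step 1: +2 fires, +1 burnt (F count now 2)
Step 2: +3 fires, +2 burnt (F count now 3)
Step 3: +3 fires, +3 burnt (F count now 3)
Step 4: +2 fires, +3 burnt (F count now 2)
Step 5: +2 fires, +2 burnt (F count now 2)
Step 6: +2 fires, +2 burnt (F count now 2)
Step 7: +1 fires, +2 burnt (F count now 1)
Step 8: +0 fires, +1 burnt (F count now 0)
Fire out after step 8
Initially T: 17, now '.': 23
Total burnt (originally-T cells now '.'): 15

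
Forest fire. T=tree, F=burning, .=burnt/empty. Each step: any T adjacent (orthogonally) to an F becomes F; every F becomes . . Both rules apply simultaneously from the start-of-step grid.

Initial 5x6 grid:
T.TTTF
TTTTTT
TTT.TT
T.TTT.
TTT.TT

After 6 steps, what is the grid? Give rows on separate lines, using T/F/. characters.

Step 1: 2 trees catch fire, 1 burn out
  T.TTF.
  TTTTTF
  TTT.TT
  T.TTT.
  TTT.TT
Step 2: 3 trees catch fire, 2 burn out
  T.TF..
  TTTTF.
  TTT.TF
  T.TTT.
  TTT.TT
Step 3: 3 trees catch fire, 3 burn out
  T.F...
  TTTF..
  TTT.F.
  T.TTT.
  TTT.TT
Step 4: 2 trees catch fire, 3 burn out
  T.....
  TTF...
  TTT...
  T.TTF.
  TTT.TT
Step 5: 4 trees catch fire, 2 burn out
  T.....
  TF....
  TTF...
  T.TF..
  TTT.FT
Step 6: 4 trees catch fire, 4 burn out
  T.....
  F.....
  TF....
  T.F...
  TTT..F

T.....
F.....
TF....
T.F...
TTT..F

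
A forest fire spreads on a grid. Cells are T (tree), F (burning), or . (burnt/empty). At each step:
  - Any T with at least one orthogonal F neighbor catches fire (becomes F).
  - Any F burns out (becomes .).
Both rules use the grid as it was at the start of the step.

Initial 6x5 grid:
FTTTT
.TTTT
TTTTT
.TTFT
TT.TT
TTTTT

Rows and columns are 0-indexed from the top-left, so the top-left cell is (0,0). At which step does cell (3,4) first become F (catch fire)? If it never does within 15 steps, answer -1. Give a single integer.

Step 1: cell (3,4)='F' (+5 fires, +2 burnt)
  -> target ignites at step 1
Step 2: cell (3,4)='.' (+8 fires, +5 burnt)
Step 3: cell (3,4)='.' (+7 fires, +8 burnt)
Step 4: cell (3,4)='.' (+4 fires, +7 burnt)
Step 5: cell (3,4)='.' (+1 fires, +4 burnt)
Step 6: cell (3,4)='.' (+0 fires, +1 burnt)
  fire out at step 6

1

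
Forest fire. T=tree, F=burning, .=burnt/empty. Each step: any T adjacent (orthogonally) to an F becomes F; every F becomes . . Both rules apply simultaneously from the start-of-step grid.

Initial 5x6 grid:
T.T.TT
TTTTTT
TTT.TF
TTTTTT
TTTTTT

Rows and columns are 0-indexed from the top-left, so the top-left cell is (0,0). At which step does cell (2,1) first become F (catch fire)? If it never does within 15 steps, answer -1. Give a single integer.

Step 1: cell (2,1)='T' (+3 fires, +1 burnt)
Step 2: cell (2,1)='T' (+4 fires, +3 burnt)
Step 3: cell (2,1)='T' (+4 fires, +4 burnt)
Step 4: cell (2,1)='T' (+3 fires, +4 burnt)
Step 5: cell (2,1)='T' (+5 fires, +3 burnt)
Step 6: cell (2,1)='F' (+4 fires, +5 burnt)
  -> target ignites at step 6
Step 7: cell (2,1)='.' (+3 fires, +4 burnt)
Step 8: cell (2,1)='.' (+0 fires, +3 burnt)
  fire out at step 8

6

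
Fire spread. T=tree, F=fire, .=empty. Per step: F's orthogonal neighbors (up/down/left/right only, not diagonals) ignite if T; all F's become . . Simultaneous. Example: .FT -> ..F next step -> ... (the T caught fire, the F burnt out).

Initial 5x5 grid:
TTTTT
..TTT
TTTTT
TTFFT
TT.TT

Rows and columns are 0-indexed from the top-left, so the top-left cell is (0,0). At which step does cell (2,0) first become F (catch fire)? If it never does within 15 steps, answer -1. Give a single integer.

Step 1: cell (2,0)='T' (+5 fires, +2 burnt)
Step 2: cell (2,0)='T' (+7 fires, +5 burnt)
Step 3: cell (2,0)='F' (+5 fires, +7 burnt)
  -> target ignites at step 3
Step 4: cell (2,0)='.' (+2 fires, +5 burnt)
Step 5: cell (2,0)='.' (+1 fires, +2 burnt)
Step 6: cell (2,0)='.' (+0 fires, +1 burnt)
  fire out at step 6

3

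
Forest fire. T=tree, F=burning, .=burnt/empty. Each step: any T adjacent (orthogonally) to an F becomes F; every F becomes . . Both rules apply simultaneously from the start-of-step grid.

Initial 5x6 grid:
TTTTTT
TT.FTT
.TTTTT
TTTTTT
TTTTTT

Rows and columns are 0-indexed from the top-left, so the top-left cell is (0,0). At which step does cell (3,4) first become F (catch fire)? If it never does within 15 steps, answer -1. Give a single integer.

Step 1: cell (3,4)='T' (+3 fires, +1 burnt)
Step 2: cell (3,4)='T' (+6 fires, +3 burnt)
Step 3: cell (3,4)='F' (+7 fires, +6 burnt)
  -> target ignites at step 3
Step 4: cell (3,4)='.' (+6 fires, +7 burnt)
Step 5: cell (3,4)='.' (+4 fires, +6 burnt)
Step 6: cell (3,4)='.' (+1 fires, +4 burnt)
Step 7: cell (3,4)='.' (+0 fires, +1 burnt)
  fire out at step 7

3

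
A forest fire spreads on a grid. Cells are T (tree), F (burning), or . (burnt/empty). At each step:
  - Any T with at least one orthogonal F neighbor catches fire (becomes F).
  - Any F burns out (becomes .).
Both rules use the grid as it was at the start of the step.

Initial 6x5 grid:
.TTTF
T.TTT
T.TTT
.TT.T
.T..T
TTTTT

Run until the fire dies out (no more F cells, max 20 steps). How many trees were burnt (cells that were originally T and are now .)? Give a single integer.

Step 1: +2 fires, +1 burnt (F count now 2)
Step 2: +3 fires, +2 burnt (F count now 3)
Step 3: +4 fires, +3 burnt (F count now 4)
Step 4: +2 fires, +4 burnt (F count now 2)
Step 5: +2 fires, +2 burnt (F count now 2)
Step 6: +2 fires, +2 burnt (F count now 2)
Step 7: +2 fires, +2 burnt (F count now 2)
Step 8: +1 fires, +2 burnt (F count now 1)
Step 9: +1 fires, +1 burnt (F count now 1)
Step 10: +0 fires, +1 burnt (F count now 0)
Fire out after step 10
Initially T: 21, now '.': 28
Total burnt (originally-T cells now '.'): 19

Answer: 19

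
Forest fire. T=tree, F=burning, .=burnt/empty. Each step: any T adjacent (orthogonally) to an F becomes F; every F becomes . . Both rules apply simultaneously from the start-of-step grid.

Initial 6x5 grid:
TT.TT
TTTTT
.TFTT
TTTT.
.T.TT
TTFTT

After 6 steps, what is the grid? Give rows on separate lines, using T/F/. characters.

Step 1: 6 trees catch fire, 2 burn out
  TT.TT
  TTFTT
  .F.FT
  TTFT.
  .T.TT
  TF.FT
Step 2: 9 trees catch fire, 6 burn out
  TT.TT
  TF.FT
  ....F
  TF.F.
  .F.FT
  F...F
Step 3: 6 trees catch fire, 9 burn out
  TF.FT
  F...F
  .....
  F....
  ....F
  .....
Step 4: 2 trees catch fire, 6 burn out
  F...F
  .....
  .....
  .....
  .....
  .....
Step 5: 0 trees catch fire, 2 burn out
  .....
  .....
  .....
  .....
  .....
  .....
Step 6: 0 trees catch fire, 0 burn out
  .....
  .....
  .....
  .....
  .....
  .....

.....
.....
.....
.....
.....
.....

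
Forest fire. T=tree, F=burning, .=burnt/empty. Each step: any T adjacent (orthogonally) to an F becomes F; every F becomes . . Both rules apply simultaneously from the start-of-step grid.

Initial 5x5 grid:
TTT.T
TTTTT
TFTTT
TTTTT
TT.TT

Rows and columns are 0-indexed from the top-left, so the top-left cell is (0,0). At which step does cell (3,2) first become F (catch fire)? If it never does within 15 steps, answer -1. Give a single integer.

Step 1: cell (3,2)='T' (+4 fires, +1 burnt)
Step 2: cell (3,2)='F' (+7 fires, +4 burnt)
  -> target ignites at step 2
Step 3: cell (3,2)='.' (+6 fires, +7 burnt)
Step 4: cell (3,2)='.' (+3 fires, +6 burnt)
Step 5: cell (3,2)='.' (+2 fires, +3 burnt)
Step 6: cell (3,2)='.' (+0 fires, +2 burnt)
  fire out at step 6

2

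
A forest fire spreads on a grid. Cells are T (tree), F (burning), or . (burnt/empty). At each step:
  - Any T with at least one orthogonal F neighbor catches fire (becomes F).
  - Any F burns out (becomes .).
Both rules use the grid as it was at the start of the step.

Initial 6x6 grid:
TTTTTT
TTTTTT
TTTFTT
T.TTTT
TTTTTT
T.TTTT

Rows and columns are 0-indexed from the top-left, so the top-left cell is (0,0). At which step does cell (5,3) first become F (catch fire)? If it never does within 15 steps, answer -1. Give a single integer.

Step 1: cell (5,3)='T' (+4 fires, +1 burnt)
Step 2: cell (5,3)='T' (+8 fires, +4 burnt)
Step 3: cell (5,3)='F' (+9 fires, +8 burnt)
  -> target ignites at step 3
Step 4: cell (5,3)='.' (+8 fires, +9 burnt)
Step 5: cell (5,3)='.' (+3 fires, +8 burnt)
Step 6: cell (5,3)='.' (+1 fires, +3 burnt)
Step 7: cell (5,3)='.' (+0 fires, +1 burnt)
  fire out at step 7

3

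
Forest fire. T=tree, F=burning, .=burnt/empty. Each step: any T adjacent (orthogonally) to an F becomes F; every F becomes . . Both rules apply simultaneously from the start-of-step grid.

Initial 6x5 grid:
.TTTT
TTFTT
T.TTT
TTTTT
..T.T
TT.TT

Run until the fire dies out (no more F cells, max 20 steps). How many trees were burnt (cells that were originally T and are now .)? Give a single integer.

Step 1: +4 fires, +1 burnt (F count now 4)
Step 2: +6 fires, +4 burnt (F count now 6)
Step 3: +6 fires, +6 burnt (F count now 6)
Step 4: +2 fires, +6 burnt (F count now 2)
Step 5: +1 fires, +2 burnt (F count now 1)
Step 6: +1 fires, +1 burnt (F count now 1)
Step 7: +1 fires, +1 burnt (F count now 1)
Step 8: +0 fires, +1 burnt (F count now 0)
Fire out after step 8
Initially T: 23, now '.': 28
Total burnt (originally-T cells now '.'): 21

Answer: 21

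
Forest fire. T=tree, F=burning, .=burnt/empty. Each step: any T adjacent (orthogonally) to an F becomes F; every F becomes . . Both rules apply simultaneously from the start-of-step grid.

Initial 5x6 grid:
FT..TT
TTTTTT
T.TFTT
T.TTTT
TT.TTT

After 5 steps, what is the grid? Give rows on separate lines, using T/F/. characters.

Step 1: 6 trees catch fire, 2 burn out
  .F..TT
  FTTFTT
  T.F.FT
  T.TFTT
  TT.TTT
Step 2: 8 trees catch fire, 6 burn out
  ....TT
  .FF.FT
  F....F
  T.F.FT
  TT.FTT
Step 3: 5 trees catch fire, 8 burn out
  ....FT
  .....F
  ......
  F....F
  TT..FT
Step 4: 3 trees catch fire, 5 burn out
  .....F
  ......
  ......
  ......
  FT...F
Step 5: 1 trees catch fire, 3 burn out
  ......
  ......
  ......
  ......
  .F....

......
......
......
......
.F....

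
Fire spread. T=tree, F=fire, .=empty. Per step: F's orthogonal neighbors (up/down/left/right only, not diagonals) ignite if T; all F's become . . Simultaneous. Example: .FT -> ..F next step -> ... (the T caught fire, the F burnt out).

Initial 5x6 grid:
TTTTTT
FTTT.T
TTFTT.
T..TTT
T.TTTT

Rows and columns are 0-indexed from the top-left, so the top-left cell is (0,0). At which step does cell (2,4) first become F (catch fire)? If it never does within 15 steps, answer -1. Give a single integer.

Step 1: cell (2,4)='T' (+6 fires, +2 burnt)
Step 2: cell (2,4)='F' (+6 fires, +6 burnt)
  -> target ignites at step 2
Step 3: cell (2,4)='.' (+4 fires, +6 burnt)
Step 4: cell (2,4)='.' (+4 fires, +4 burnt)
Step 5: cell (2,4)='.' (+2 fires, +4 burnt)
Step 6: cell (2,4)='.' (+1 fires, +2 burnt)
Step 7: cell (2,4)='.' (+0 fires, +1 burnt)
  fire out at step 7

2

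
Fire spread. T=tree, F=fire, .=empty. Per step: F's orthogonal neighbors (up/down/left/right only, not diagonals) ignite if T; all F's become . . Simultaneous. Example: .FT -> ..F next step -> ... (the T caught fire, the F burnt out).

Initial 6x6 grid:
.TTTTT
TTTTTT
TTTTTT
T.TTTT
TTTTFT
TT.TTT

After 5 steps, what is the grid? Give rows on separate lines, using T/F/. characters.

Step 1: 4 trees catch fire, 1 burn out
  .TTTTT
  TTTTTT
  TTTTTT
  T.TTFT
  TTTF.F
  TT.TFT
Step 2: 6 trees catch fire, 4 burn out
  .TTTTT
  TTTTTT
  TTTTFT
  T.TF.F
  TTF...
  TT.F.F
Step 3: 5 trees catch fire, 6 burn out
  .TTTTT
  TTTTFT
  TTTF.F
  T.F...
  TF....
  TT....
Step 4: 6 trees catch fire, 5 burn out
  .TTTFT
  TTTF.F
  TTF...
  T.....
  F.....
  TF....
Step 5: 6 trees catch fire, 6 burn out
  .TTF.F
  TTF...
  TF....
  F.....
  ......
  F.....

.TTF.F
TTF...
TF....
F.....
......
F.....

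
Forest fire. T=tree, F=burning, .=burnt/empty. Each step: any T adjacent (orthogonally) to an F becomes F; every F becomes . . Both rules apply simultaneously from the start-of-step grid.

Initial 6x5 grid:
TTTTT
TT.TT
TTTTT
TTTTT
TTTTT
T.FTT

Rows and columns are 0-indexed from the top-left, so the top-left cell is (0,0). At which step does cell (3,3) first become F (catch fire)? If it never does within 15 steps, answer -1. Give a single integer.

Step 1: cell (3,3)='T' (+2 fires, +1 burnt)
Step 2: cell (3,3)='T' (+4 fires, +2 burnt)
Step 3: cell (3,3)='F' (+5 fires, +4 burnt)
  -> target ignites at step 3
Step 4: cell (3,3)='.' (+5 fires, +5 burnt)
Step 5: cell (3,3)='.' (+4 fires, +5 burnt)
Step 6: cell (3,3)='.' (+4 fires, +4 burnt)
Step 7: cell (3,3)='.' (+3 fires, +4 burnt)
Step 8: cell (3,3)='.' (+0 fires, +3 burnt)
  fire out at step 8

3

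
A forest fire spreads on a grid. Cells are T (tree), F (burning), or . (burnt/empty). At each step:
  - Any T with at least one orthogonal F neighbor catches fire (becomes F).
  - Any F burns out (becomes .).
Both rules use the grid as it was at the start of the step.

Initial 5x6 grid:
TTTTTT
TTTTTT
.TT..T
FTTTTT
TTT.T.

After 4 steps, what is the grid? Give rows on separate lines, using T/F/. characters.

Step 1: 2 trees catch fire, 1 burn out
  TTTTTT
  TTTTTT
  .TT..T
  .FTTTT
  FTT.T.
Step 2: 3 trees catch fire, 2 burn out
  TTTTTT
  TTTTTT
  .FT..T
  ..FTTT
  .FT.T.
Step 3: 4 trees catch fire, 3 burn out
  TTTTTT
  TFTTTT
  ..F..T
  ...FTT
  ..F.T.
Step 4: 4 trees catch fire, 4 burn out
  TFTTTT
  F.FTTT
  .....T
  ....FT
  ....T.

TFTTTT
F.FTTT
.....T
....FT
....T.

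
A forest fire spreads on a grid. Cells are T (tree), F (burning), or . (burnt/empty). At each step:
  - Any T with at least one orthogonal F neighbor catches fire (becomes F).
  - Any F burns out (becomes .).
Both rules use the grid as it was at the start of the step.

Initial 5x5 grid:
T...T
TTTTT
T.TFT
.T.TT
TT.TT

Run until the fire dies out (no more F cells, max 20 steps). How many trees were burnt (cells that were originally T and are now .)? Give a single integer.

Answer: 14

Derivation:
Step 1: +4 fires, +1 burnt (F count now 4)
Step 2: +4 fires, +4 burnt (F count now 4)
Step 3: +3 fires, +4 burnt (F count now 3)
Step 4: +1 fires, +3 burnt (F count now 1)
Step 5: +2 fires, +1 burnt (F count now 2)
Step 6: +0 fires, +2 burnt (F count now 0)
Fire out after step 6
Initially T: 17, now '.': 22
Total burnt (originally-T cells now '.'): 14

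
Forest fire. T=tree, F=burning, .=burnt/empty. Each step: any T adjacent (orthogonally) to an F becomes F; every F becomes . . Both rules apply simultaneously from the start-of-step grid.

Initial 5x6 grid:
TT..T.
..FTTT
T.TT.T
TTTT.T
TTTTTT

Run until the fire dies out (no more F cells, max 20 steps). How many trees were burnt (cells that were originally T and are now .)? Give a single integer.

Step 1: +2 fires, +1 burnt (F count now 2)
Step 2: +3 fires, +2 burnt (F count now 3)
Step 3: +5 fires, +3 burnt (F count now 5)
Step 4: +4 fires, +5 burnt (F count now 4)
Step 5: +4 fires, +4 burnt (F count now 4)
Step 6: +1 fires, +4 burnt (F count now 1)
Step 7: +0 fires, +1 burnt (F count now 0)
Fire out after step 7
Initially T: 21, now '.': 28
Total burnt (originally-T cells now '.'): 19

Answer: 19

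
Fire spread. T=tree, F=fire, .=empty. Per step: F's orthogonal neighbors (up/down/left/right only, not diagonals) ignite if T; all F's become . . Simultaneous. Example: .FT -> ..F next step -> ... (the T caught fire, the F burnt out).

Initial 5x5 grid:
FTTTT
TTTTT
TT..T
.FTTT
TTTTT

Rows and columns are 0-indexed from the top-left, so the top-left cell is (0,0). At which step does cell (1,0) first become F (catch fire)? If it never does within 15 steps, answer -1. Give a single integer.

Step 1: cell (1,0)='F' (+5 fires, +2 burnt)
  -> target ignites at step 1
Step 2: cell (1,0)='.' (+6 fires, +5 burnt)
Step 3: cell (1,0)='.' (+4 fires, +6 burnt)
Step 4: cell (1,0)='.' (+4 fires, +4 burnt)
Step 5: cell (1,0)='.' (+1 fires, +4 burnt)
Step 6: cell (1,0)='.' (+0 fires, +1 burnt)
  fire out at step 6

1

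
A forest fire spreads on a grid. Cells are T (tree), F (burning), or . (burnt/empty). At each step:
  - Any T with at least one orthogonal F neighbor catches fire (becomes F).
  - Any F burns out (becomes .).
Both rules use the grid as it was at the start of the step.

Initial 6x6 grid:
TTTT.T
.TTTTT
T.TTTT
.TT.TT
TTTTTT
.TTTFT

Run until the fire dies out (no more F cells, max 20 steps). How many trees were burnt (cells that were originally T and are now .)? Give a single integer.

Step 1: +3 fires, +1 burnt (F count now 3)
Step 2: +4 fires, +3 burnt (F count now 4)
Step 3: +4 fires, +4 burnt (F count now 4)
Step 4: +5 fires, +4 burnt (F count now 5)
Step 5: +5 fires, +5 burnt (F count now 5)
Step 6: +3 fires, +5 burnt (F count now 3)
Step 7: +2 fires, +3 burnt (F count now 2)
Step 8: +1 fires, +2 burnt (F count now 1)
Step 9: +1 fires, +1 burnt (F count now 1)
Step 10: +0 fires, +1 burnt (F count now 0)
Fire out after step 10
Initially T: 29, now '.': 35
Total burnt (originally-T cells now '.'): 28

Answer: 28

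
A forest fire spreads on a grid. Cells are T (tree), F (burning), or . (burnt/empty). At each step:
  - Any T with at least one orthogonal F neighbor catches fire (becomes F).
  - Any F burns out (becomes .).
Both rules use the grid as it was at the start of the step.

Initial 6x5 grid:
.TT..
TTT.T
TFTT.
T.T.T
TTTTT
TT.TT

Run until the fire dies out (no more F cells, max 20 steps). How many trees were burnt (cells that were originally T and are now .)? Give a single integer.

Answer: 20

Derivation:
Step 1: +3 fires, +1 burnt (F count now 3)
Step 2: +6 fires, +3 burnt (F count now 6)
Step 3: +3 fires, +6 burnt (F count now 3)
Step 4: +3 fires, +3 burnt (F count now 3)
Step 5: +3 fires, +3 burnt (F count now 3)
Step 6: +2 fires, +3 burnt (F count now 2)
Step 7: +0 fires, +2 burnt (F count now 0)
Fire out after step 7
Initially T: 21, now '.': 29
Total burnt (originally-T cells now '.'): 20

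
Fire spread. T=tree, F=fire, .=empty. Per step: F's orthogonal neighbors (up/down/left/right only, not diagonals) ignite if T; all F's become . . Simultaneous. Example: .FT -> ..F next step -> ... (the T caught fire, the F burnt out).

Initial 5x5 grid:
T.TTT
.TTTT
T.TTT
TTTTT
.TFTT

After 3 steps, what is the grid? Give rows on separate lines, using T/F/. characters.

Step 1: 3 trees catch fire, 1 burn out
  T.TTT
  .TTTT
  T.TTT
  TTFTT
  .F.FT
Step 2: 4 trees catch fire, 3 burn out
  T.TTT
  .TTTT
  T.FTT
  TF.FT
  ....F
Step 3: 4 trees catch fire, 4 burn out
  T.TTT
  .TFTT
  T..FT
  F...F
  .....

T.TTT
.TFTT
T..FT
F...F
.....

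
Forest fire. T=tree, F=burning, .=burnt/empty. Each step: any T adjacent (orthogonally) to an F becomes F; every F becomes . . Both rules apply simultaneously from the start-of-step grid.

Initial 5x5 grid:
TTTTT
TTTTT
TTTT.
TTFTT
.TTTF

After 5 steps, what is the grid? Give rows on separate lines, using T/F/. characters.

Step 1: 6 trees catch fire, 2 burn out
  TTTTT
  TTTTT
  TTFT.
  TF.FF
  .TFF.
Step 2: 5 trees catch fire, 6 burn out
  TTTTT
  TTFTT
  TF.F.
  F....
  .F...
Step 3: 4 trees catch fire, 5 burn out
  TTFTT
  TF.FT
  F....
  .....
  .....
Step 4: 4 trees catch fire, 4 burn out
  TF.FT
  F...F
  .....
  .....
  .....
Step 5: 2 trees catch fire, 4 burn out
  F...F
  .....
  .....
  .....
  .....

F...F
.....
.....
.....
.....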